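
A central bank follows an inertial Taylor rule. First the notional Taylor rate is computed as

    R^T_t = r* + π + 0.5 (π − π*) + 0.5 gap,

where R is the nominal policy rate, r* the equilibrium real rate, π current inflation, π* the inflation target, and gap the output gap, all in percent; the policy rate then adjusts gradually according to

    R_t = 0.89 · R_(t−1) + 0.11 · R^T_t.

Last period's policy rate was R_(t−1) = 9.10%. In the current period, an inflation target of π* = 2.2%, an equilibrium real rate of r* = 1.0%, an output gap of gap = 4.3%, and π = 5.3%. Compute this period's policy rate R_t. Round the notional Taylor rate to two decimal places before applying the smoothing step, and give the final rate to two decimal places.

R^T_t = 1.0 + 5.3 + 0.5 × (5.3 − 2.2) + 0.5 × 4.3
   = 1.0 + 5.3 + 1.55 + 2.15 = 10.00
R_t = 0.89 × 9.10 + 0.11 × 10.00 = 8.099 + 1.1 = 9.20

9.20%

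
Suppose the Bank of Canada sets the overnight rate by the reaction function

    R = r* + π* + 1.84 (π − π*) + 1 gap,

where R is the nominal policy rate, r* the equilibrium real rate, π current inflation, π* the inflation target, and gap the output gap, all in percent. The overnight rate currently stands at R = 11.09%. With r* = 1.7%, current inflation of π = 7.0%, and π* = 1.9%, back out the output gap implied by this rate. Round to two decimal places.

1 gap = 11.09 − 1.7 − 1.9 − 1.84 × (7.0 − 1.9) = -1.894
gap = -1.894 / 1 = -1.89

-1.89%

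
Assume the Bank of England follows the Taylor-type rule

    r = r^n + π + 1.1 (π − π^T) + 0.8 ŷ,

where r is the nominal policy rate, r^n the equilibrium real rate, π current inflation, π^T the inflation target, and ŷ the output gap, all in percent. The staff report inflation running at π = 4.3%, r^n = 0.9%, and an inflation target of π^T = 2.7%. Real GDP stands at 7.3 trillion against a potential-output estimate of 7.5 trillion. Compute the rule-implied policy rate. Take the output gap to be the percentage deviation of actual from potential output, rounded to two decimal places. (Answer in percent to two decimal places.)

Output gap = 100 × (7.3 − 7.5) / 7.5 = -2.67%.
r = 0.90 + 4.30 + 1.1 × (4.30 − 2.70) + 0.8 × (-2.67)
   = 0.90 + 4.3 + 1.76 − 2.136 = 4.82

4.82%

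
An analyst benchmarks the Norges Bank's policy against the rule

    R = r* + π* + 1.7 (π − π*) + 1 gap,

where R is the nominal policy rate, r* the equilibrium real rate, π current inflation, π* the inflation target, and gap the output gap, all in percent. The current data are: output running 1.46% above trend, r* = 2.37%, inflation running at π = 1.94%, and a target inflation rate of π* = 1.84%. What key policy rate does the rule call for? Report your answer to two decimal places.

5.84%

Output 1.46% above potential → gap = 1.46.
R = 2.37 + 1.84 + 1.7 × (1.94 − 1.84) + 1 × 1.46
   = 2.37 + 1.84 + 0.17 + 1.46 = 5.84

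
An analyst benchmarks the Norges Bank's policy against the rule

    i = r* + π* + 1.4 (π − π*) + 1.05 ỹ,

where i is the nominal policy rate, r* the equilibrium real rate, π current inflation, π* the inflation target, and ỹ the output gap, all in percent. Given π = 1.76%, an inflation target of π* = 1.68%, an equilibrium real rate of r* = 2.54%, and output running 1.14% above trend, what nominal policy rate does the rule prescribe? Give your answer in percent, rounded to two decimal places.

5.53%

Output 1.14% above potential → ỹ = 1.14.
i = 2.54 + 1.68 + 1.4 × (1.76 − 1.68) + 1.05 × 1.14
   = 2.54 + 1.68 + 0.112 + 1.197 = 5.53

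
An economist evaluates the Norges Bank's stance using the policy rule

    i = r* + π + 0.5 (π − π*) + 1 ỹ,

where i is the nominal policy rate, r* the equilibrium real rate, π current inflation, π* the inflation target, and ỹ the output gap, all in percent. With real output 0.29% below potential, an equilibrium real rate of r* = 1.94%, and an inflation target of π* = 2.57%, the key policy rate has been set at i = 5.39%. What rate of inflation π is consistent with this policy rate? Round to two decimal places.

3.35%

Output 0.29% below potential → ỹ = -0.29.
Collecting π: i = r* + (1 + 0.5) π − 0.5 π* + 1 ỹ
1.5 π = 5.39 − 1.94 + 0.5 × 2.57 − 1 × (-0.29) = 5.025
π = 5.025 / 1.5 = 3.35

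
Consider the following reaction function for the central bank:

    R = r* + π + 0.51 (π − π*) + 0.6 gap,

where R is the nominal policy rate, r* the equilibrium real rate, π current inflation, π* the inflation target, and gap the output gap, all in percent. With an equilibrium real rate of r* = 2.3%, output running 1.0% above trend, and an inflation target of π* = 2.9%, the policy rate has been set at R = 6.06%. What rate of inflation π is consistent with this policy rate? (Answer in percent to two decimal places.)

Output 1.0% above potential → gap = 1.0.
Collecting π: R = r* + (1 + 0.51) π − 0.51 π* + 0.6 gap
1.51 π = 6.06 − 2.3 + 0.51 × 2.9 − 0.6 × 1.0 = 4.639
π = 4.639 / 1.51 = 3.07

3.07%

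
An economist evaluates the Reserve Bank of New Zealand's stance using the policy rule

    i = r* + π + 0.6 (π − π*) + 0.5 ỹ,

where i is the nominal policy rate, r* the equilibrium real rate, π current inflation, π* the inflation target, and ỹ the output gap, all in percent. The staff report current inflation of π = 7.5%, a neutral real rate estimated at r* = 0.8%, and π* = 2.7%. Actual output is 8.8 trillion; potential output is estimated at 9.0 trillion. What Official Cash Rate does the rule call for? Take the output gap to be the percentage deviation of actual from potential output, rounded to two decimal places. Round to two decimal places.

10.07%

Output gap = 100 × (8.8 − 9.0) / 9.0 = -2.22%.
i = 0.80 + 7.50 + 0.6 × (7.50 − 2.70) + 0.5 × (-2.22)
   = 0.80 + 7.5 + 2.88 − 1.11 = 10.07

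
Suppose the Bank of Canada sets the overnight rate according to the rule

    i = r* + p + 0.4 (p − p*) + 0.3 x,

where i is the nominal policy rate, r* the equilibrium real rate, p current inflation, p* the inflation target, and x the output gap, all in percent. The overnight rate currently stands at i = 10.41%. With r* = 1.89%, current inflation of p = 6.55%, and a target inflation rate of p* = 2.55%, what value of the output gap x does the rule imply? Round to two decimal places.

1.23%

0.3 x = 10.41 − 1.89 − 6.55 − 0.4 × (6.55 − 2.55) = 0.37
x = 0.37 / 0.3 = 1.23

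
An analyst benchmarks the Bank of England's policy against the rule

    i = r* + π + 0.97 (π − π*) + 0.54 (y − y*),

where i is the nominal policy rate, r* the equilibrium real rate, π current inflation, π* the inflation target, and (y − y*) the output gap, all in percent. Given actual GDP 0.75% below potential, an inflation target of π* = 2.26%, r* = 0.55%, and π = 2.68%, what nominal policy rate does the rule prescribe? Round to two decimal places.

Output 0.75% below potential → (y − y*) = -0.75.
i = 0.55 + 2.68 + 0.97 × (2.68 − 2.26) + 0.54 × (-0.75)
   = 0.55 + 2.68 + 0.4074 − 0.405 = 3.23

3.23%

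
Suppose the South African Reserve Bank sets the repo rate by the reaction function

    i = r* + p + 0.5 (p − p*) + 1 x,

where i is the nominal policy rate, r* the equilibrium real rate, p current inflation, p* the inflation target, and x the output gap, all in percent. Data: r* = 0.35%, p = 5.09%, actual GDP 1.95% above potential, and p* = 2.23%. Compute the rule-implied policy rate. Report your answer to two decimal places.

8.82%

Output 1.95% above potential → x = 1.95.
i = 0.35 + 5.09 + 0.5 × (5.09 − 2.23) + 1 × 1.95
   = 0.35 + 5.09 + 1.43 + 1.95 = 8.82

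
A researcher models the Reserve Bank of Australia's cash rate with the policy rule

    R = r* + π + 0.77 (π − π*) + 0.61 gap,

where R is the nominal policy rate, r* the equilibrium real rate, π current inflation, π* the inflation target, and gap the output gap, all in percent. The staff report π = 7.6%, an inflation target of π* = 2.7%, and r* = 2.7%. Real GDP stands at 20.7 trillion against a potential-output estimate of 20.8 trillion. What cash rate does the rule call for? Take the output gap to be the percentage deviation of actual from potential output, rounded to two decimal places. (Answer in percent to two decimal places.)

Output gap = 100 × (20.7 − 20.8) / 20.8 = -0.48%.
R = 2.70 + 7.60 + 0.77 × (7.60 − 2.70) + 0.61 × (-0.48)
   = 2.70 + 7.6 + 3.773 − 0.2928 = 13.78

13.78%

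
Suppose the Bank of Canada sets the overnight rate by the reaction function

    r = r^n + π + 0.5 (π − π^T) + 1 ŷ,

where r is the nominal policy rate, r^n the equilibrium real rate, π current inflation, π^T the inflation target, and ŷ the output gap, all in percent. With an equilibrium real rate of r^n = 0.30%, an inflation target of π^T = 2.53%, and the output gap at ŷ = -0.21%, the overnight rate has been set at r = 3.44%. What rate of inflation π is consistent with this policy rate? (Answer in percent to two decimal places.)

Collecting π: r = r^n + (1 + 0.5) π − 0.5 π^T + 1 ŷ
1.5 π = 3.44 − 0.30 + 0.5 × 2.53 − 1 × (-0.21) = 4.615
π = 4.615 / 1.5 = 3.08

3.08%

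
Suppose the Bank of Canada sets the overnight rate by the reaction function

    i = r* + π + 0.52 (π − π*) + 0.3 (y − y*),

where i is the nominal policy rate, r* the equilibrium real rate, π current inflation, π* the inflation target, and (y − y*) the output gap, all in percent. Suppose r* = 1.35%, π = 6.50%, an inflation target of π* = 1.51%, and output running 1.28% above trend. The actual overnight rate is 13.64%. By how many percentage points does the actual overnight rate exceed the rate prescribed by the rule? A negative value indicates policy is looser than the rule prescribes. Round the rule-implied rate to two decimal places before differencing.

Output 1.28% above potential → (y − y*) = 1.28.
i = 1.35 + 6.50 + 0.52 × (6.50 − 1.51) + 0.3 × 1.28
   = 1.35 + 6.5 + 2.5948 + 0.384 = 10.83
Deviation = 13.64 − 10.83 = 2.81 pp.

2.81 pp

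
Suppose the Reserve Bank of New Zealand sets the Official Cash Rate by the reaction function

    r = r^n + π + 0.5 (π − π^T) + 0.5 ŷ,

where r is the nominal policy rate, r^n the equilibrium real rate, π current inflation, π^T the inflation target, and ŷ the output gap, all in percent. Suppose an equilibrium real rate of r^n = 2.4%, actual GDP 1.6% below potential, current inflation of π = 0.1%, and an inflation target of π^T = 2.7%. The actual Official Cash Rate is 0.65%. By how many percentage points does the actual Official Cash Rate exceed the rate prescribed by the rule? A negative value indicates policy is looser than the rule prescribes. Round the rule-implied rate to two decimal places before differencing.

Output 1.6% below potential → ŷ = -1.6.
r = 2.4 + 0.1 + 0.5 × (0.1 − 2.7) + 0.5 × (-1.6)
   = 2.4 + 0.1 − 1.3 − 0.8 = 0.40
Deviation = 0.65 − 0.40 = 0.25 pp.

0.25 pp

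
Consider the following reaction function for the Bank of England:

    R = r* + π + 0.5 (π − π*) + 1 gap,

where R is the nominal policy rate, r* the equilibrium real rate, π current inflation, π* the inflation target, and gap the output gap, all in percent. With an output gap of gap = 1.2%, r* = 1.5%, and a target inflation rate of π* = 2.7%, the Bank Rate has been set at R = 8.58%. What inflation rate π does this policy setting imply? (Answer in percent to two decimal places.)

4.82%

Collecting π: R = r* + (1 + 0.5) π − 0.5 π* + 1 gap
1.5 π = 8.58 − 1.5 + 0.5 × 2.7 − 1 × 1.2 = 7.23
π = 7.23 / 1.5 = 4.82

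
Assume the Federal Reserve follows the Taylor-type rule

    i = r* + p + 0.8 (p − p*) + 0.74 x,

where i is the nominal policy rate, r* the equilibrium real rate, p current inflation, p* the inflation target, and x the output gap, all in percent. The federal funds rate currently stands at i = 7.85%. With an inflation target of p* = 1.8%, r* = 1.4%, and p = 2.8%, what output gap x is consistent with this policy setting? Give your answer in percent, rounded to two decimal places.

0.74 x = 7.85 − 1.4 − 2.8 − 0.8 × (2.8 − 1.8) = 2.85
x = 2.85 / 0.74 = 3.85

3.85%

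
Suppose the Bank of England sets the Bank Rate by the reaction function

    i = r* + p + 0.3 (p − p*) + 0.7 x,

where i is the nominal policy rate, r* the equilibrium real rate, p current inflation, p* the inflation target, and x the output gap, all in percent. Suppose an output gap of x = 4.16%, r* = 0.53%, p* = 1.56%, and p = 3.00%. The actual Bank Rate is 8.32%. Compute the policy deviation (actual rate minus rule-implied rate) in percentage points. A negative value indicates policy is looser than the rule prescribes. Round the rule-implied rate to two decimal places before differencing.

i = 0.53 + 3.00 + 0.3 × (3.00 − 1.56) + 0.7 × 4.16
   = 0.53 + 3 + 0.432 + 2.912 = 6.87
Deviation = 8.32 − 6.87 = 1.45 pp.

1.45 pp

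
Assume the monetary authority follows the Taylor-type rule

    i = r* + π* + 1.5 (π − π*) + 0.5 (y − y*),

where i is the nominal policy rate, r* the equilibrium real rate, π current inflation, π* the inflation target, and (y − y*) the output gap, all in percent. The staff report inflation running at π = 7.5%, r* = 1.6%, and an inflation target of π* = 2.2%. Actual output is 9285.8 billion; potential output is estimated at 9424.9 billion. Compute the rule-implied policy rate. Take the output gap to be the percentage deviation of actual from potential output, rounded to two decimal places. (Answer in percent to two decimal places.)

Output gap = 100 × (9285.8 − 9424.9) / 9424.9 = -1.48%.
i = 1.60 + 2.20 + 1.5 × (7.50 − 2.20) + 0.5 × (-1.48)
   = 1.60 + 2.2 + 7.95 − 0.74 = 11.01

11.01%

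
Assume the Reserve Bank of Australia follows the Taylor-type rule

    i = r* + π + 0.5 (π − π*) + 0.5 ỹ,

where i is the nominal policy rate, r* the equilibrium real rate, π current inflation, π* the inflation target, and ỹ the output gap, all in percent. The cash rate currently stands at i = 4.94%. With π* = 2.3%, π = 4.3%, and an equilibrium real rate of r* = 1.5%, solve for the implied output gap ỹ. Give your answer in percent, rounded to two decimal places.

-3.72%

0.5 ỹ = 4.94 − 1.5 − 4.3 − 0.5 × (4.3 − 2.3) = -1.86
ỹ = -1.86 / 0.5 = -3.72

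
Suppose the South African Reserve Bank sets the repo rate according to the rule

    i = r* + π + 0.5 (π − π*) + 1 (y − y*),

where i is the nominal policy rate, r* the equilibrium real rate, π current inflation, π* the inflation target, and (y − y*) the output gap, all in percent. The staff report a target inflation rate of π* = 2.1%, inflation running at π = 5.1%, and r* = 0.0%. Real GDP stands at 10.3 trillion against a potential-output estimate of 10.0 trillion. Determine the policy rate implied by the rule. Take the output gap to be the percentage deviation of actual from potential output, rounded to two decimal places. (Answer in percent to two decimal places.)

Output gap = 100 × (10.3 − 10.0) / 10.0 = 3.00%.
i = 0.00 + 5.10 + 0.5 × (5.10 − 2.10) + 1 × 3.00
   = 0.00 + 5.1 + 1.5 + 3 = 9.60

9.60%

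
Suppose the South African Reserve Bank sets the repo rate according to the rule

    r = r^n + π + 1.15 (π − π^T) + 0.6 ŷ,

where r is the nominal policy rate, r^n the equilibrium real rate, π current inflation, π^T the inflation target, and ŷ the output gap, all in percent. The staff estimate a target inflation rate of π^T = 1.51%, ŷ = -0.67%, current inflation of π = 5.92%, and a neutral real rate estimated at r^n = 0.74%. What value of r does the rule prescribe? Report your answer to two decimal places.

r = 0.74 + 5.92 + 1.15 × (5.92 − 1.51) + 0.6 × (-0.67)
   = 0.74 + 5.92 + 5.0715 − 0.402 = 11.33

11.33%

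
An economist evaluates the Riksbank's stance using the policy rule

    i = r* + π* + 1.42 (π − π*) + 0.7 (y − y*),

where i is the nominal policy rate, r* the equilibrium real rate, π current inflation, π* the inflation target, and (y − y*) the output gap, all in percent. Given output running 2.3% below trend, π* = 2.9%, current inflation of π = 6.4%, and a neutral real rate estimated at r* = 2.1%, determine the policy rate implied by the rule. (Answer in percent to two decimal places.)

Output 2.3% below potential → (y − y*) = -2.3.
i = 2.1 + 2.9 + 1.42 × (6.4 − 2.9) + 0.7 × (-2.3)
   = 2.1 + 2.9 + 4.97 − 1.61 = 8.36

8.36%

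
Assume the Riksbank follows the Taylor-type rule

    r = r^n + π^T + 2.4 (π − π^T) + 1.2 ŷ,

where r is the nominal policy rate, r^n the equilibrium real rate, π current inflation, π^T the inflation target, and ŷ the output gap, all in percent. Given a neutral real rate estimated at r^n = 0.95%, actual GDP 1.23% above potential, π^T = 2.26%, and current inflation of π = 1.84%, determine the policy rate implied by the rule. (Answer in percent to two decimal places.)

3.68%

Output 1.23% above potential → ŷ = 1.23.
r = 0.95 + 2.26 + 2.4 × (1.84 − 2.26) + 1.2 × 1.23
   = 0.95 + 2.26 − 1.008 + 1.476 = 3.68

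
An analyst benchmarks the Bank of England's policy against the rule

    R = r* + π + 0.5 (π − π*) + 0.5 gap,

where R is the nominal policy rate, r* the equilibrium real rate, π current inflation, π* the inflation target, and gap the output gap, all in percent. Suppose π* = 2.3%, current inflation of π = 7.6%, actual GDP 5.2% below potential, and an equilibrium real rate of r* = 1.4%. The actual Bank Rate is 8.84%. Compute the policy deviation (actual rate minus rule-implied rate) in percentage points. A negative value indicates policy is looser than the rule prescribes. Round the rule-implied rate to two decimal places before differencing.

-0.21 pp

Output 5.2% below potential → gap = -5.2.
R = 1.4 + 7.6 + 0.5 × (7.6 − 2.3) + 0.5 × (-5.2)
   = 1.4 + 7.6 + 2.65 − 2.6 = 9.05
Deviation = 8.84 − 9.05 = -0.21 pp.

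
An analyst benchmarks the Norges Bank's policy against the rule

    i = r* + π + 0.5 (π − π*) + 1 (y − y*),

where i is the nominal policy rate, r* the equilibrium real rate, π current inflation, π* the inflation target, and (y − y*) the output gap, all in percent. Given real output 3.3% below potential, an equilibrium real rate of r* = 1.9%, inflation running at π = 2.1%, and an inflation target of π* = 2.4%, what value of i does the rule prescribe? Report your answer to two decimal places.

0.55%

Output 3.3% below potential → (y − y*) = -3.3.
i = 1.9 + 2.1 + 0.5 × (2.1 − 2.4) + 1 × (-3.3)
   = 1.9 + 2.1 − 0.15 − 3.3 = 0.55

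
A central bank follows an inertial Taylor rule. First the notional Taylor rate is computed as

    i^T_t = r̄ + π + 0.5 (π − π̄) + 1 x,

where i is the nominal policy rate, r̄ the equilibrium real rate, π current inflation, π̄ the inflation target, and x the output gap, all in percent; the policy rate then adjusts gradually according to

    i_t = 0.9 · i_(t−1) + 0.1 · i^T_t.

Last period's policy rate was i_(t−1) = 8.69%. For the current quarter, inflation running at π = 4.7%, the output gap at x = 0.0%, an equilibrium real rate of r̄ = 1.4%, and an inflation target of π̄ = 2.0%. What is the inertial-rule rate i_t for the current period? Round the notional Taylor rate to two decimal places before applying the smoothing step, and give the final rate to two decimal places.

i^T_t = 1.4 + 4.7 + 0.5 × (4.7 − 2.0) + 1 × 0.0
   = 1.4 + 4.7 + 1.35 + 0 = 7.45
i_t = 0.9 × 8.69 + 0.1 × 7.45 = 7.821 + 0.745 = 8.57

8.57%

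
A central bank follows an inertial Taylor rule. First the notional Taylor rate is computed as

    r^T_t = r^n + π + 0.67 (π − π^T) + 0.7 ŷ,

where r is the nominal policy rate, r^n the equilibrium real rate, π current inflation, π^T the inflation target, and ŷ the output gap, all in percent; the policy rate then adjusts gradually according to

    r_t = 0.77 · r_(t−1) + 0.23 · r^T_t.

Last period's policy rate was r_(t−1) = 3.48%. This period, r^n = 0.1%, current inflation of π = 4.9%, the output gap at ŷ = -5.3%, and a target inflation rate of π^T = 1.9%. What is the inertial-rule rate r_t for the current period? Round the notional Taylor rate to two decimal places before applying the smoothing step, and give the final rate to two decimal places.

3.44%

r^T_t = 0.1 + 4.9 + 0.67 × (4.9 − 1.9) + 0.7 × (-5.3)
   = 0.1 + 4.9 + 2.01 − 3.71 = 3.30
r_t = 0.77 × 3.48 + 0.23 × 3.30 = 2.6796 + 0.759 = 3.44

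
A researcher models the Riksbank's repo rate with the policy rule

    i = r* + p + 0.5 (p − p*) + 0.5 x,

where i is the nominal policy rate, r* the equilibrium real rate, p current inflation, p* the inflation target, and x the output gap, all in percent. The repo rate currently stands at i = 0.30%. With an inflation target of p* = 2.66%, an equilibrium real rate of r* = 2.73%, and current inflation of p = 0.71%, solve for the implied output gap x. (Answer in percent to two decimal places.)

-4.33%

0.5 x = 0.30 − 2.73 − 0.71 − 0.5 × (0.71 − 2.66) = -2.165
x = -2.165 / 0.5 = -4.33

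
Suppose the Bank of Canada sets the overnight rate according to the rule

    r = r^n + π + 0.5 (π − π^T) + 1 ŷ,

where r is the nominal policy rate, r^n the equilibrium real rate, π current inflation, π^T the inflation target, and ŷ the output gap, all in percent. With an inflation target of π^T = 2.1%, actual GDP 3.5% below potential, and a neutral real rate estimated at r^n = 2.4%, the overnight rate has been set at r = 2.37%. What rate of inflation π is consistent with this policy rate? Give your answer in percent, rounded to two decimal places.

Output 3.5% below potential → ŷ = -3.5.
Collecting π: r = r^n + (1 + 0.5) π − 0.5 π^T + 1 ŷ
1.5 π = 2.37 − 2.4 + 0.5 × 2.1 − 1 × (-3.5) = 4.52
π = 4.52 / 1.5 = 3.01

3.01%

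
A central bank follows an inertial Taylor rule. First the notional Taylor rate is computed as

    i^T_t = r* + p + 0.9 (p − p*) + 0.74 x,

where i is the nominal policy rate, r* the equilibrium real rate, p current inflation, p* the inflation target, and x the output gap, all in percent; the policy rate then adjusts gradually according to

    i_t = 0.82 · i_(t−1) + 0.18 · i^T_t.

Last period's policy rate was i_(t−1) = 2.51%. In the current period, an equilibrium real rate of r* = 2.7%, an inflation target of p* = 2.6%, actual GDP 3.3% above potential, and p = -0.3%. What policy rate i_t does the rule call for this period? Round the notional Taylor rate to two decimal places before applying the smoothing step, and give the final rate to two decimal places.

2.46%

Output 3.3% above potential → x = 3.3.
i^T_t = 2.7 + (-0.3) + 0.9 × (-0.3 − 2.6) + 0.74 × 3.3
   = 2.7 − 0.3 − 2.61 + 2.442 = 2.23
i_t = 0.82 × 2.51 + 0.18 × 2.23 = 2.0582 + 0.4014 = 2.46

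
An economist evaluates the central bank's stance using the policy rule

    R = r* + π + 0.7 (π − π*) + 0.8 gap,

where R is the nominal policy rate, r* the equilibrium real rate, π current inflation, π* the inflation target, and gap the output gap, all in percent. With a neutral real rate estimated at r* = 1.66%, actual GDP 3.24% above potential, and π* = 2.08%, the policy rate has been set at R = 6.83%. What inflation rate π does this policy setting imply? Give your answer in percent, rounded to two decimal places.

Output 3.24% above potential → gap = 3.24.
Collecting π: R = r* + (1 + 0.7) π − 0.7 π* + 0.8 gap
1.7 π = 6.83 − 1.66 + 0.7 × 2.08 − 0.8 × 3.24 = 4.034
π = 4.034 / 1.7 = 2.37

2.37%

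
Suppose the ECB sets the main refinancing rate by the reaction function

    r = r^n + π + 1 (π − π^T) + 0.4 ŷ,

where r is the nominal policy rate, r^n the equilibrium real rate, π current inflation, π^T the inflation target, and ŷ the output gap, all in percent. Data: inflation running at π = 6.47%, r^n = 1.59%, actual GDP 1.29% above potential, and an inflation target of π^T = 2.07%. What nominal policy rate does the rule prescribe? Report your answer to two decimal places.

12.98%

Output 1.29% above potential → ŷ = 1.29.
r = 1.59 + 6.47 + 1 × (6.47 − 2.07) + 0.4 × 1.29
   = 1.59 + 6.47 + 4.4 + 0.516 = 12.98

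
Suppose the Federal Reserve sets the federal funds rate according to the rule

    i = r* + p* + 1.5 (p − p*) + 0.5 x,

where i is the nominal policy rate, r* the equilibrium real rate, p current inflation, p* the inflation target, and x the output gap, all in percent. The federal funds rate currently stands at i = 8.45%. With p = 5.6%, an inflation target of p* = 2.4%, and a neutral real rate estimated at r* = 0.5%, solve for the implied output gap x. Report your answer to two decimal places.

0.5 x = 8.45 − 0.5 − 2.4 − 1.5 × (5.6 − 2.4) = 0.75
x = 0.75 / 0.5 = 1.50

1.50%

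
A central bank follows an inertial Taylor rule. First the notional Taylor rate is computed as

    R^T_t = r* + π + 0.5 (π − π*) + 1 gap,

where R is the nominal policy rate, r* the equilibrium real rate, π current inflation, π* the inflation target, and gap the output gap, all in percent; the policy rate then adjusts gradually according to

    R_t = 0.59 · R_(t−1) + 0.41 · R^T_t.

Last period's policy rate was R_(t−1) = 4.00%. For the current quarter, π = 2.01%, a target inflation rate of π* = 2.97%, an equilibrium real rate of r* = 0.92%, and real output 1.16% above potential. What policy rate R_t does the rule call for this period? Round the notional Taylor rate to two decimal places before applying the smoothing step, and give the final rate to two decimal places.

3.84%

Output 1.16% above potential → gap = 1.16.
R^T_t = 0.92 + 2.01 + 0.5 × (2.01 − 2.97) + 1 × 1.16
   = 0.92 + 2.01 − 0.48 + 1.16 = 3.61
R_t = 0.59 × 4.00 + 0.41 × 3.61 = 2.36 + 1.4801 = 3.84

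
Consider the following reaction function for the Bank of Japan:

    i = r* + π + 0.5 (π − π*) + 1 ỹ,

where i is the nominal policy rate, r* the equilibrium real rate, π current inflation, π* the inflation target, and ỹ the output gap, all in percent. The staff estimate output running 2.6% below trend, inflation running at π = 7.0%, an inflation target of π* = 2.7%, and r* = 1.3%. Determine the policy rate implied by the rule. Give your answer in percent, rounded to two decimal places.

Output 2.6% below potential → ỹ = -2.6.
i = 1.3 + 7.0 + 0.5 × (7.0 − 2.7) + 1 × (-2.6)
   = 1.3 + 7 + 2.15 − 2.6 = 7.85

7.85%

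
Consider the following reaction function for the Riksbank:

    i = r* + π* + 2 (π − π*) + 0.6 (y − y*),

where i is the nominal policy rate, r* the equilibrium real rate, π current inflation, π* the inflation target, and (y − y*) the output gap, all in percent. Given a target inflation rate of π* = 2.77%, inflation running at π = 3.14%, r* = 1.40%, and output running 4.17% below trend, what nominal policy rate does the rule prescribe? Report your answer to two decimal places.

2.41%

Output 4.17% below potential → (y − y*) = -4.17.
i = 1.40 + 2.77 + 2 × (3.14 − 2.77) + 0.6 × (-4.17)
   = 1.40 + 2.77 + 0.74 − 2.502 = 2.41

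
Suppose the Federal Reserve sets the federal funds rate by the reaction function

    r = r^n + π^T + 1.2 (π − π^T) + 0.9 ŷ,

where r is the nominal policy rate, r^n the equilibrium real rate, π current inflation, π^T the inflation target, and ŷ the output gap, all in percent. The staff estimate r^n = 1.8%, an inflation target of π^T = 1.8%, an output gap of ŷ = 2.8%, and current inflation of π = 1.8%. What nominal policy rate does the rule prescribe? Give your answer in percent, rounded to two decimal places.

6.12%

r = 1.8 + 1.8 + 1.2 × (1.8 − 1.8) + 0.9 × 2.8
   = 1.8 + 1.8 + 0 + 2.52 = 6.12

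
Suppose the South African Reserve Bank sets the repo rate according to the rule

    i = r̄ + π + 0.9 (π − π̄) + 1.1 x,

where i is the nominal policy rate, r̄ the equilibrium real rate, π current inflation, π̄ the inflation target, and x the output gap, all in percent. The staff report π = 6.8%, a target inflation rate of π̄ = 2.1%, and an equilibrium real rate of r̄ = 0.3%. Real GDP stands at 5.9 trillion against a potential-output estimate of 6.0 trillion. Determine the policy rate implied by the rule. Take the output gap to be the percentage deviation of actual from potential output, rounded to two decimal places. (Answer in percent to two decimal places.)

9.49%

Output gap = 100 × (5.9 − 6.0) / 6.0 = -1.67%.
i = 0.30 + 6.80 + 0.9 × (6.80 − 2.10) + 1.1 × (-1.67)
   = 0.30 + 6.8 + 4.23 − 1.837 = 9.49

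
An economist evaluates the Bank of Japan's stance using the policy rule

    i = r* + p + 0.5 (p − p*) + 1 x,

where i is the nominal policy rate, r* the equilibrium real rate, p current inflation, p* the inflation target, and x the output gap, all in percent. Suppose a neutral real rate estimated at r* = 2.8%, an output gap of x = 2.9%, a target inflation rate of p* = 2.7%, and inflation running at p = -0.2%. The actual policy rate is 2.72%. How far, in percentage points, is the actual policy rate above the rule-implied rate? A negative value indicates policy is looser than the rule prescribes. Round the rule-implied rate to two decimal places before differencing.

-1.33 pp

i = 2.8 + (-0.2) + 0.5 × (-0.2 − 2.7) + 1 × 2.9
   = 2.8 − 0.2 − 1.45 + 2.9 = 4.05
Deviation = 2.72 − 4.05 = -1.33 pp.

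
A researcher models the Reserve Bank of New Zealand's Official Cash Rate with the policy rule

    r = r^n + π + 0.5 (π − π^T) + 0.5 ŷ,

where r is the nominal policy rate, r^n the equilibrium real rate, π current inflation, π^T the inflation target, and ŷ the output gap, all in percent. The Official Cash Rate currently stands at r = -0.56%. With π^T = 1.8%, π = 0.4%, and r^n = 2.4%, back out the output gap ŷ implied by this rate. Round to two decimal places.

0.5 ŷ = -0.56 − 2.4 − 0.4 − 0.5 × (0.4 − 1.8) = -2.66
ŷ = -2.66 / 0.5 = -5.32

-5.32%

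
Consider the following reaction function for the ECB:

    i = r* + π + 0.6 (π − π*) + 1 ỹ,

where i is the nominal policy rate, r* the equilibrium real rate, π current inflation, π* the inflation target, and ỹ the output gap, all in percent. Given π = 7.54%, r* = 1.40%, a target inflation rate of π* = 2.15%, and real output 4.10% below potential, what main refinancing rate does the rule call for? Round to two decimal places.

Output 4.10% below potential → ỹ = -4.10.
i = 1.40 + 7.54 + 0.6 × (7.54 − 2.15) + 1 × (-4.10)
   = 1.40 + 7.54 + 3.234 − 4.1 = 8.07

8.07%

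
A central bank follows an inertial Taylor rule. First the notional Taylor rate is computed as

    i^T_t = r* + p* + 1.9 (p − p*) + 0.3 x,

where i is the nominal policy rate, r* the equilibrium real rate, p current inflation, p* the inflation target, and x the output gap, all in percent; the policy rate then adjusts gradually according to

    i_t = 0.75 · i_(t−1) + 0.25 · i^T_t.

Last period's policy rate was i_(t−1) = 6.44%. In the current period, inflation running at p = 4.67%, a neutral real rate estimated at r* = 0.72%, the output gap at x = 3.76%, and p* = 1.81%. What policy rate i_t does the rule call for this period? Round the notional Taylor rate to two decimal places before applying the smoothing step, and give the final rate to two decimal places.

7.10%

i^T_t = 0.72 + 1.81 + 1.9 × (4.67 − 1.81) + 0.3 × 3.76
   = 0.72 + 1.81 + 5.434 + 1.128 = 9.09
i_t = 0.75 × 6.44 + 0.25 × 9.09 = 4.83 + 2.2725 = 7.10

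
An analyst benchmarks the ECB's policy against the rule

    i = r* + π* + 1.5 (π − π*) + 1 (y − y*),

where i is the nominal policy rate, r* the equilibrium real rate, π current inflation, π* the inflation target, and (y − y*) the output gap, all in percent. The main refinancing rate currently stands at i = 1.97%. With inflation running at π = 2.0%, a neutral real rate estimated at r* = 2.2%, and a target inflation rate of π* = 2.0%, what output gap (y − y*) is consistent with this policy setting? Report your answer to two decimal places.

1 (y − y*) = 1.97 − 2.2 − 2.0 − 1.5 × (2.0 − 2.0) = -2.23
(y − y*) = -2.23 / 1 = -2.23

-2.23%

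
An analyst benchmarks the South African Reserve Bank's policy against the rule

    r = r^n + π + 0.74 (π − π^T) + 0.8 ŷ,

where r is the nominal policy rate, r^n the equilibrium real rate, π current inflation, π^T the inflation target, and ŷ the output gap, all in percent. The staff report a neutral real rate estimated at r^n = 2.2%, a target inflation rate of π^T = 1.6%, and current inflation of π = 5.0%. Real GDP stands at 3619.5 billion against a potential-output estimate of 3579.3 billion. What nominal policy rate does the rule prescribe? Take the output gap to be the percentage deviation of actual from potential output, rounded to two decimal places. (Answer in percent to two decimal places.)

Output gap = 100 × (3619.5 − 3579.3) / 3579.3 = 1.12%.
r = 2.20 + 5.00 + 0.74 × (5.00 − 1.60) + 0.8 × 1.12
   = 2.20 + 5 + 2.516 + 0.896 = 10.61

10.61%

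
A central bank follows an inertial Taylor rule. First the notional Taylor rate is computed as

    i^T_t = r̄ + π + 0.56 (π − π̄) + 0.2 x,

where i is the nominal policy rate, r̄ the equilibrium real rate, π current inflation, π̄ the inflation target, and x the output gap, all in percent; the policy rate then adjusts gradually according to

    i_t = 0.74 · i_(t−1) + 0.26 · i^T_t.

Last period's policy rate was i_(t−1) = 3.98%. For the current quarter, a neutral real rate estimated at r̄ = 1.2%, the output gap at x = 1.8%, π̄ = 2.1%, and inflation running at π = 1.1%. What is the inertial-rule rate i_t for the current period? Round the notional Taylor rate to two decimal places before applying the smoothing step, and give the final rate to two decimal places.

3.49%

i^T_t = 1.2 + 1.1 + 0.56 × (1.1 − 2.1) + 0.2 × 1.8
   = 1.2 + 1.1 − 0.56 + 0.36 = 2.10
i_t = 0.74 × 3.98 + 0.26 × 2.10 = 2.9452 + 0.546 = 3.49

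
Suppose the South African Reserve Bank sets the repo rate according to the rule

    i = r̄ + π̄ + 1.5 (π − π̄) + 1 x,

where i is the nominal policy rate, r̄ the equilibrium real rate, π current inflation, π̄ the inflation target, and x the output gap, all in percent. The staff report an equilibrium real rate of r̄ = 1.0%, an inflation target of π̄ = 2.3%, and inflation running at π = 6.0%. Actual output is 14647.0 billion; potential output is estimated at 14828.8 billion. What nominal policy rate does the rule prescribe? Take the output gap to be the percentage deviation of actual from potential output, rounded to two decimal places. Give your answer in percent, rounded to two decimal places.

7.62%

Output gap = 100 × (14647.0 − 14828.8) / 14828.8 = -1.23%.
i = 1.00 + 2.30 + 1.5 × (6.00 − 2.30) + 1 × (-1.23)
   = 1.00 + 2.3 + 5.55 − 1.23 = 7.62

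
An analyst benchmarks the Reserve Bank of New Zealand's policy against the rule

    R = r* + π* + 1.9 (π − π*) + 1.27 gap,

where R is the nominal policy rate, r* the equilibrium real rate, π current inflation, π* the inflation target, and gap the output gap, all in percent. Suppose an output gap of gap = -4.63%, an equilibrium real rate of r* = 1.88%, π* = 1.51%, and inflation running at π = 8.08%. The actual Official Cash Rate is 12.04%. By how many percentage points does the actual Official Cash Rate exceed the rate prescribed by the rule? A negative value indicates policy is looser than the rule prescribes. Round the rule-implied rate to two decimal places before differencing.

R = 1.88 + 1.51 + 1.9 × (8.08 − 1.51) + 1.27 × (-4.63)
   = 1.88 + 1.51 + 12.483 − 5.8801 = 9.99
Deviation = 12.04 − 9.99 = 2.05 pp.

2.05 pp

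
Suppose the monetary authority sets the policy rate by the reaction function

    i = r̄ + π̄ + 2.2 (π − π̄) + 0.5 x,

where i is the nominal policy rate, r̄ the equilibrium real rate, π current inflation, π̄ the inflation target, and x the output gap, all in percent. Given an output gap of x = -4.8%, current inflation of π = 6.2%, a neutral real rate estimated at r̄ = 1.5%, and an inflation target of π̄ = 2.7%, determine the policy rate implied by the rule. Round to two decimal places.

9.50%

i = 1.5 + 2.7 + 2.2 × (6.2 − 2.7) + 0.5 × (-4.8)
   = 1.5 + 2.7 + 7.7 − 2.4 = 9.50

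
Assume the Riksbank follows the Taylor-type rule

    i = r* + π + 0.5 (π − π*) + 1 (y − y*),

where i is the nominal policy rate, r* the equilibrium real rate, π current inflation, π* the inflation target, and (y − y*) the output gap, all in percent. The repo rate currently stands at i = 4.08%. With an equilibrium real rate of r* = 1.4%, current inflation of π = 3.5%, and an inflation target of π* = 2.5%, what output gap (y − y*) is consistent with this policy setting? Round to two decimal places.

-1.32%

1 (y − y*) = 4.08 − 1.4 − 3.5 − 0.5 × (3.5 − 2.5) = -1.32
(y − y*) = -1.32 / 1 = -1.32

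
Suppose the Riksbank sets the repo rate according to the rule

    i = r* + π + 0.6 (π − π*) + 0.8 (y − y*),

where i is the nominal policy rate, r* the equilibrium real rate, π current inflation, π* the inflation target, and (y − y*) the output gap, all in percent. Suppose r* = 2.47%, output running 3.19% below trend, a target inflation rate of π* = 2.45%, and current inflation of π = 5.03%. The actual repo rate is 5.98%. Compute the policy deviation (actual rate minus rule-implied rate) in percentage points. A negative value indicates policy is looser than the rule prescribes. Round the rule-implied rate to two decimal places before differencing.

-0.52 pp

Output 3.19% below potential → (y − y*) = -3.19.
i = 2.47 + 5.03 + 0.6 × (5.03 − 2.45) + 0.8 × (-3.19)
   = 2.47 + 5.03 + 1.548 − 2.552 = 6.50
Deviation = 5.98 − 6.50 = -0.52 pp.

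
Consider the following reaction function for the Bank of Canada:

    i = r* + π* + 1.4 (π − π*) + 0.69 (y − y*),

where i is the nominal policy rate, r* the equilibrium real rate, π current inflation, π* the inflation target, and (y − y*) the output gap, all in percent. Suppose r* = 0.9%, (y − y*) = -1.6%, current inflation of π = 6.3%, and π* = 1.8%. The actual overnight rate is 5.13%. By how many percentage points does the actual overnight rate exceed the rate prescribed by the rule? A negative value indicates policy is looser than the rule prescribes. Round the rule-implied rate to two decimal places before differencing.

-2.77 pp

i = 0.9 + 1.8 + 1.4 × (6.3 − 1.8) + 0.69 × (-1.6)
   = 0.9 + 1.8 + 6.3 − 1.104 = 7.90
Deviation = 5.13 − 7.90 = -2.77 pp.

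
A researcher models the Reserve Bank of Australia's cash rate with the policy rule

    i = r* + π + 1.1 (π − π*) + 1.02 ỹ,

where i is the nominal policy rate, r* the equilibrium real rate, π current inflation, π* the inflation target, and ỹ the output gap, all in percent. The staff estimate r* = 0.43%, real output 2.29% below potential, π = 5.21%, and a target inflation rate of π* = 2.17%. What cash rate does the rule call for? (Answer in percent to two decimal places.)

Output 2.29% below potential → ỹ = -2.29.
i = 0.43 + 5.21 + 1.1 × (5.21 − 2.17) + 1.02 × (-2.29)
   = 0.43 + 5.21 + 3.344 − 2.3358 = 6.65

6.65%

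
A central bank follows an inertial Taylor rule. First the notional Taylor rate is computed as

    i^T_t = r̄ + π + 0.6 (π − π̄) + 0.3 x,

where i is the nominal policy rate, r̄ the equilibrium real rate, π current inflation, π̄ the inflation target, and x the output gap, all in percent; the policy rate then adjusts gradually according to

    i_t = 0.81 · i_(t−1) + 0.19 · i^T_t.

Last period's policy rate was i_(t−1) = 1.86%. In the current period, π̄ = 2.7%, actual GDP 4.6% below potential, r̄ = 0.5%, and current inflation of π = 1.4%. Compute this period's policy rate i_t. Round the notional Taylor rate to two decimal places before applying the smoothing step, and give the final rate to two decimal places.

Output 4.6% below potential → x = -4.6.
i^T_t = 0.5 + 1.4 + 0.6 × (1.4 − 2.7) + 0.3 × (-4.6)
   = 0.5 + 1.4 − 0.78 − 1.38 = -0.26
i_t = 0.81 × 1.86 + 0.19 × (-0.26) = 1.5066 − 0.0494 = 1.46

1.46%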